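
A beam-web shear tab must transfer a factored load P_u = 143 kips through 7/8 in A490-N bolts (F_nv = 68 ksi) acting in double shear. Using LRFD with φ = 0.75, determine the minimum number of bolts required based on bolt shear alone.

A_b = π·0.875²/4 = 0.6013 in².
Per-bolt design strength φR_n = 0.75 × 68 × 0.6013 × 2 = 61.33 kips.
n ≥ 143 / 61.33 = 2.331 → use 3 bolts.

3 bolts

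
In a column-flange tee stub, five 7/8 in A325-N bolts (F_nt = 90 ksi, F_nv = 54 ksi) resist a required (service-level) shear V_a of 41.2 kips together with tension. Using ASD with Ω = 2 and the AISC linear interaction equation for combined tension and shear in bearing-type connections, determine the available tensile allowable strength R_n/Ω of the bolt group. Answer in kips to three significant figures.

A_b = π·0.875²/4 = 0.6013 in²; f_rv = 41.2 / (5 × 0.6013) = 13.7 ksi.
F'_nt = 1.3 F_nt − (Ω F_nt / F_nv) f_rv = 1.3·90 − (2·90/54)·13.7 = 71.32 ksi, capped at F_nt → F'_nt = 71.32 ksi.
R_n = F'_nt · A_b · n = 71.32 × 0.6013 × 5 = 214.4 kips.
Allowable strength R_n/Ω = 214.4 / 2 = 107 kips.

107 kips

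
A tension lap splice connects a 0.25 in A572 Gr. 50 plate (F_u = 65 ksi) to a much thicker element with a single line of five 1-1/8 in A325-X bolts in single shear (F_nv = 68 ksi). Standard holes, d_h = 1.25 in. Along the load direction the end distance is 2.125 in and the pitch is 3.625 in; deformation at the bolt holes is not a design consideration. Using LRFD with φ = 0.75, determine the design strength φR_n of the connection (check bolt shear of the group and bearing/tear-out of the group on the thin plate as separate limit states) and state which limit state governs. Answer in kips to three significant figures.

Bolt shear: A_b = π·1.125²/4 = 0.994 in²; R_n = 68 × 0.994 × 5 × 1 = 338 kips → 0.75 × 338 = 253 kips.
Bearing (1.5 l_c t F_u ≤ 3.0 d t F_u): upper limit = 3.0·1.125·0.25·65 = 54.84 kips.
  Edge l_c = 2.125 − 1.25/2 = 1.5 → r_n = 36.56 kips; interior l_c = 3.625 − 1.25 = 2.375 → r_n = 54.84 kips.
  R_n,bearing = 1·36.56 + 4·54.84 = 255.9 kips → 0.75 × 255.9 = 192 kips.
Bearing governs: 192 kips.

192 kips (bearing governs)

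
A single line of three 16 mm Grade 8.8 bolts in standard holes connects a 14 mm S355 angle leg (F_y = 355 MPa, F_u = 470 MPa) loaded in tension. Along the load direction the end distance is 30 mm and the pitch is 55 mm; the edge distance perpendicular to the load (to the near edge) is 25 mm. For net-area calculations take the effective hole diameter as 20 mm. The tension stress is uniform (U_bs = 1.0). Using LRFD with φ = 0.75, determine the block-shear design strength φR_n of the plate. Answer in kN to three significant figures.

Shear plane L_v = 30 + 2·55 = 140 mm; A_gv = 140 × 14 = 1960 mm².
A_nv = (140 − 2.5·20) × 14 = 1260 mm².
A_nt = (25 − 0.5·20) × 14 = 210 mm².
0.6 F_u A_nv = 355.3 kN; 0.6 F_y A_gv = 417.5 kN → shear rupture governs the shear term.
R_n = 355.3 + 1.0 × 470 × 210 / 1000 = 454 kN.
Design strength φR_n = 0.75 × 454 = 341 kN.

341 kN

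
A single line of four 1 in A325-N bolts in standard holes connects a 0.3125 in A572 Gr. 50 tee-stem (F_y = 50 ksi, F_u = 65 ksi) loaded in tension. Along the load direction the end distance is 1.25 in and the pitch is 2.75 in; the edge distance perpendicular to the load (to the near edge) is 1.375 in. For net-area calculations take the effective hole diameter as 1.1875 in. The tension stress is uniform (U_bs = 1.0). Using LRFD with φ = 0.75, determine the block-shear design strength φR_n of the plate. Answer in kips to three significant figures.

60.7 kips

Shear plane L_v = 1.25 + 3·2.75 = 9.5 in; A_gv = 9.5 × 0.3125 = 2.969 in².
A_nv = (9.5 − 3.5·1.1875) × 0.3125 = 1.67 in².
A_nt = (1.375 − 0.5·1.1875) × 0.3125 = 0.2441 in².
0.6 F_u A_nv = 65.13 kips; 0.6 F_y A_gv = 89.06 kips → shear rupture governs the shear term.
R_n = 65.13 + 1.0 × 65 × 0.2441 = 81 kips.
Design strength φR_n = 0.75 × 81 = 60.7 kips.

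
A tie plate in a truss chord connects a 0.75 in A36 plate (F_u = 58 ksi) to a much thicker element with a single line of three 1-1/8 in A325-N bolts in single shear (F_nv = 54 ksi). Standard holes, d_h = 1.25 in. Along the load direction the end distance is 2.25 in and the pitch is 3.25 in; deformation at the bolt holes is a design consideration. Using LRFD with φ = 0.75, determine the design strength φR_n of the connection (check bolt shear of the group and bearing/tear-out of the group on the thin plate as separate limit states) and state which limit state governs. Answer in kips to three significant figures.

121 kips (bolt shear governs)

Bolt shear: A_b = π·1.125²/4 = 0.994 in²; R_n = 54 × 0.994 × 3 × 1 = 161 kips → 0.75 × 161 = 121 kips.
Bearing (1.2 l_c t F_u ≤ 2.4 d t F_u): upper limit = 2.4·1.125·0.75·58 = 117.4 kips.
  Edge l_c = 2.25 − 1.25/2 = 1.625 → r_n = 84.82 kips; interior l_c = 3.25 − 1.25 = 2 → r_n = 104.4 kips.
  R_n,bearing = 1·84.82 + 2·104.4 = 293.6 kips → 0.75 × 293.6 = 220 kips.
Bolt shear governs: 121 kips.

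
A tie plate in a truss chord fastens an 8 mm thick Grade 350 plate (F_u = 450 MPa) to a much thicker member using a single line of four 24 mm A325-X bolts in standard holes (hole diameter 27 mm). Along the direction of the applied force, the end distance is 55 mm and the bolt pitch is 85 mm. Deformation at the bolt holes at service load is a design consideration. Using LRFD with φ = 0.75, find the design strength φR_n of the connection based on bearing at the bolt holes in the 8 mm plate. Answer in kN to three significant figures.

601 kN

Per bolt r_n = 1.2 l_c t F_u ≤ 2.4 d t F_u; upper limit = 2.4 × 24 × 8 × 450 / 1000 = 207.4 kN.
Edge bolt: l_c = 55 − 27/2 = 41.5 mm → 1.2 × 41.5 × 8 × 450 / 1000 = 179.3 → r_n = 179.3 kN.
Interior bolts: l_c = 85 − 27 = 58 mm → 1.2 × 58 × 8 × 450 / 1000 = 250.6 → r_n = 207.4 kN.
R_n = 1 × 179.3 + 3 × 207.4 = 801.4 kN.
Design strength φR_n = 0.75 × 801.4 = 601 kN.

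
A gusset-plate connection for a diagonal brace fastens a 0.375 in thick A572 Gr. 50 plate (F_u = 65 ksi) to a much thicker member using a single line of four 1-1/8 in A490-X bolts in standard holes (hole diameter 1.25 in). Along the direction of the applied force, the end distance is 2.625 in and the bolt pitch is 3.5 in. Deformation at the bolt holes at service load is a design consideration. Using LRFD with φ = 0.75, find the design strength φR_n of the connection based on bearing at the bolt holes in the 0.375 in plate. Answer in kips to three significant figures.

Per bolt r_n = 1.2 l_c t F_u ≤ 2.4 d t F_u; upper limit = 2.4 × 1.125 × 0.375 × 65 = 65.81 kips.
Edge bolt: l_c = 2.625 − 1.25/2 = 2 in → 1.2 × 2 × 0.375 × 65 = 58.5 → r_n = 58.5 kips.
Interior bolts: l_c = 3.5 − 1.25 = 2.25 in → 1.2 × 2.25 × 0.375 × 65 = 65.81 → r_n = 65.81 kips.
R_n = 1 × 58.5 + 3 × 65.81 = 255.9 kips.
Design strength φR_n = 0.75 × 255.9 = 192 kips.

192 kips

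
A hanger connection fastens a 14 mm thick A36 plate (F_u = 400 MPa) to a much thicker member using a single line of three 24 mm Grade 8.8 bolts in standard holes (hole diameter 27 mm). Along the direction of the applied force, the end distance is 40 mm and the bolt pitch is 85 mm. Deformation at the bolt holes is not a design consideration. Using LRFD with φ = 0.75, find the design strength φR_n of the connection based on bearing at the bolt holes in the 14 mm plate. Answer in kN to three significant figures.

772 kN

Per bolt r_n = 1.5 l_c t F_u ≤ 3.0 d t F_u; upper limit = 3.0 × 24 × 14 × 400 / 1000 = 403.2 kN.
Edge bolt: l_c = 40 − 27/2 = 26.5 mm → 1.5 × 26.5 × 14 × 400 / 1000 = 222.6 → r_n = 222.6 kN.
Interior bolts: l_c = 85 − 27 = 58 mm → 1.5 × 58 × 14 × 400 / 1000 = 487.2 → r_n = 403.2 kN.
R_n = 1 × 222.6 + 2 × 403.2 = 1029 kN.
Design strength φR_n = 0.75 × 1029 = 772 kN.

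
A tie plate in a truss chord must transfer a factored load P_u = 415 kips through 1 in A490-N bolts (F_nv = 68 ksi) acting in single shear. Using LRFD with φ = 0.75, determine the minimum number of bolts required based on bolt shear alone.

A_b = π·1²/4 = 0.7854 in².
Per-bolt design strength φR_n = 0.75 × 68 × 0.7854 × 1 = 40.06 kips.
n ≥ 415 / 40.06 = 10.36 → use 11 bolts.

11 bolts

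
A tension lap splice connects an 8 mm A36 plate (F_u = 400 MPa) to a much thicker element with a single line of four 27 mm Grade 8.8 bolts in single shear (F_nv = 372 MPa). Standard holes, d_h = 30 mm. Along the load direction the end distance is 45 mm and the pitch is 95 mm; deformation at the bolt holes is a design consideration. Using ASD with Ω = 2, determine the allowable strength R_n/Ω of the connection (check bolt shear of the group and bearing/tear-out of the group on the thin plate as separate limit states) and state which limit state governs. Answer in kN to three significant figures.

Bolt shear: A_b = π·27²/4 = 572.6 mm²; R_n = 372 × 572.6 × 4 × 1 / 1000 = 852 kN → 852 / 2 = 426 kN.
Bearing (1.2 l_c t F_u ≤ 2.4 d t F_u): upper limit = 2.4·27·8·400 / 1000 = 207.4 kN.
  Edge l_c = 45 − 30/2 = 30 → r_n = 115.2 kN; interior l_c = 95 − 30 = 65 → r_n = 207.4 kN.
  R_n,bearing = 1·115.2 + 3·207.4 = 737.3 kN → 737.3 / 2 = 369 kN.
Bearing governs: 369 kN.

369 kN (bearing governs)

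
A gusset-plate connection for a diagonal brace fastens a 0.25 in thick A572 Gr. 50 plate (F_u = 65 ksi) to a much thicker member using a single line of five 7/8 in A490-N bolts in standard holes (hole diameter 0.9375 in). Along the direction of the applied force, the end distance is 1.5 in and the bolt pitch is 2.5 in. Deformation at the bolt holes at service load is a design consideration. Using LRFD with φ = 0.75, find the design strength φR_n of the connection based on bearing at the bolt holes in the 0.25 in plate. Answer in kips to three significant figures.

106 kips

Per bolt r_n = 1.2 l_c t F_u ≤ 2.4 d t F_u; upper limit = 2.4 × 0.875 × 0.25 × 65 = 34.12 kips.
Edge bolt: l_c = 1.5 − 0.9375/2 = 1.031 in → 1.2 × 1.031 × 0.25 × 65 = 20.11 → r_n = 20.11 kips.
Interior bolts: l_c = 2.5 − 0.9375 = 1.562 in → 1.2 × 1.562 × 0.25 × 65 = 30.47 → r_n = 30.47 kips.
R_n = 1 × 20.11 + 4 × 30.47 = 142 kips.
Design strength φR_n = 0.75 × 142 = 106 kips.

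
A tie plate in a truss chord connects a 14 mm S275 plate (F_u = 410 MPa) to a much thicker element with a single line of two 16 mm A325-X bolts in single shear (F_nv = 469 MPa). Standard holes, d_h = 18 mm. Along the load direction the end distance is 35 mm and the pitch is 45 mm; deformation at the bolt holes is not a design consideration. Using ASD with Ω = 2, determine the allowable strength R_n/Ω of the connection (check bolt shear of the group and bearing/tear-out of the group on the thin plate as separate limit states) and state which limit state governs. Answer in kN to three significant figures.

Bolt shear: A_b = π·16²/4 = 201.1 mm²; R_n = 469 × 201.1 × 2 × 1 / 1000 = 188.6 kN → 188.6 / 2 = 94.3 kN.
Bearing (1.5 l_c t F_u ≤ 3.0 d t F_u): upper limit = 3.0·16·14·410 / 1000 = 275.5 kN.
  Edge l_c = 35 − 18/2 = 26 → r_n = 223.9 kN; interior l_c = 45 − 18 = 27 → r_n = 232.5 kN.
  R_n,bearing = 1·223.9 + 1·232.5 = 456.3 kN → 456.3 / 2 = 228 kN.
Bolt shear governs: 94.3 kN.

94.3 kN (bolt shear governs)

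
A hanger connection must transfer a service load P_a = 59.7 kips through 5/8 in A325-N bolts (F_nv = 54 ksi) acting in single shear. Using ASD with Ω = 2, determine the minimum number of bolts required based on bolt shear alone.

A_b = π·0.625²/4 = 0.3068 in².
Per-bolt allowable strength R_n/Ω = 54 × 0.3068 × 1 / 2 = 8.283 kips.
n ≥ 59.7 / 8.283 = 7.207 → use 8 bolts.

8 bolts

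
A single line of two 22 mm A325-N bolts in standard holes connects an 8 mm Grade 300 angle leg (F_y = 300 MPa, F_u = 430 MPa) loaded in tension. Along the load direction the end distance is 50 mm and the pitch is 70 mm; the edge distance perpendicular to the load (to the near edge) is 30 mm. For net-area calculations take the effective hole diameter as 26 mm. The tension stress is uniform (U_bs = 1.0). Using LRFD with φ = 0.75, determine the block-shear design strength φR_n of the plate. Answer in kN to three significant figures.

169 kN

Shear plane L_v = 50 + 1·70 = 120 mm; A_gv = 120 × 8 = 960 mm².
A_nv = (120 − 1.5·26) × 8 = 648 mm².
A_nt = (30 − 0.5·26) × 8 = 136 mm².
0.6 F_u A_nv = 167.2 kN; 0.6 F_y A_gv = 172.8 kN → shear rupture governs the shear term.
R_n = 167.2 + 1.0 × 430 × 136 / 1000 = 225.7 kN.
Design strength φR_n = 0.75 × 225.7 = 169 kN.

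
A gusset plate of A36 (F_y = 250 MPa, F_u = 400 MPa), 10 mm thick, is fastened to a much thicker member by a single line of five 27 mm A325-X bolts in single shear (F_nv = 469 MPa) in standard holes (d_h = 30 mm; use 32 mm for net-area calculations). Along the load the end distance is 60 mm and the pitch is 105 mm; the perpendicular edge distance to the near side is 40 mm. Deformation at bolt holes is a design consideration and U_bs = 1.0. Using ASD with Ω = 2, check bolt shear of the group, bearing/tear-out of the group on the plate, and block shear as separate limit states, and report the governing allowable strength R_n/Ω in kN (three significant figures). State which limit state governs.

Bolt shear: A_b = π·27²/4 = 572.6 mm²; R_n = 469 × 572.6 × 5 × 1 / 1000 = 1343 kN → 1343 / 2 = 671 kN.
Bearing: edge l_c = 45, r_n = 216 kN; interior l_c = 75, r_n = 259.2 kN; R_n = 216 + 4·259.2 = 1253 kN → 626 kN.
Block shear: A_gv = 4800, A_nv = 3360, A_nt = 240 mm²; R_n = min(0.6F_uA_nv, 0.6F_yA_gv) + U_bs·F_u·A_nt = 816 kN → 408 kN.
Block shear governs: 408 kN.

408 kN (block shear governs)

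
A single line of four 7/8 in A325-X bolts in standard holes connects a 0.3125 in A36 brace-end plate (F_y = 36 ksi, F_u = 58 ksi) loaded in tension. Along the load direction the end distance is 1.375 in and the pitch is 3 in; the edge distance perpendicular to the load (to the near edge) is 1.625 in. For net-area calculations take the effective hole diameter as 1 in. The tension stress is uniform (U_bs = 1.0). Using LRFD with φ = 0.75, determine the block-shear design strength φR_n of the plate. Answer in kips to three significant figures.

Shear plane L_v = 1.375 + 3·3 = 10.38 in; A_gv = 10.38 × 0.3125 = 3.242 in².
A_nv = (10.38 − 3.5·1) × 0.3125 = 2.148 in².
A_nt = (1.625 − 0.5·1) × 0.3125 = 0.3516 in².
0.6 F_u A_nv = 74.77 kips; 0.6 F_y A_gv = 70.03 kips → shear yielding governs the shear term.
R_n = 70.03 + 1.0 × 58 × 0.3516 = 90.42 kips.
Design strength φR_n = 0.75 × 90.42 = 67.8 kips.

67.8 kips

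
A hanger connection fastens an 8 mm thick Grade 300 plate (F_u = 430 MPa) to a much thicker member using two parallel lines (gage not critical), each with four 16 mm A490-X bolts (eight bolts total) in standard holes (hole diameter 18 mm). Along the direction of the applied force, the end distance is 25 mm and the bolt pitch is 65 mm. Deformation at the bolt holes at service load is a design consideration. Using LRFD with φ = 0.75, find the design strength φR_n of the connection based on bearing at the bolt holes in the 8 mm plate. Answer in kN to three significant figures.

694 kN

Per bolt r_n = 1.2 l_c t F_u ≤ 2.4 d t F_u; upper limit = 2.4 × 16 × 8 × 430 / 1000 = 132.1 kN.
Edge bolt: l_c = 25 − 18/2 = 16 mm → 1.2 × 16 × 8 × 430 / 1000 = 66.05 → r_n = 66.05 kN.
Interior bolts: l_c = 65 − 18 = 47 mm → 1.2 × 47 × 8 × 430 / 1000 = 194 → r_n = 132.1 kN.
R_n = 2 × 66.05 + 6 × 132.1 = 924.7 kN.
Design strength φR_n = 0.75 × 924.7 = 694 kN.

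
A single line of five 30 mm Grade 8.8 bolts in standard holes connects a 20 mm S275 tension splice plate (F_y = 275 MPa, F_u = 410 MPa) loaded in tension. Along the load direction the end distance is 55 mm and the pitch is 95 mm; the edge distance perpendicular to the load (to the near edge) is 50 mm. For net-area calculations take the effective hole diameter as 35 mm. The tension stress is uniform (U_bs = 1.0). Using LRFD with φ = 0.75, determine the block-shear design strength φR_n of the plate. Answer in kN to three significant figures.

Shear plane L_v = 55 + 4·95 = 435 mm; A_gv = 435 × 20 = 8700 mm².
A_nv = (435 − 4.5·35) × 20 = 5550 mm².
A_nt = (50 − 0.5·35) × 20 = 650 mm².
0.6 F_u A_nv = 1365 kN; 0.6 F_y A_gv = 1436 kN → shear rupture governs the shear term.
R_n = 1365 + 1.0 × 410 × 650 / 1000 = 1632 kN.
Design strength φR_n = 0.75 × 1632 = 1220 kN.

1220 kN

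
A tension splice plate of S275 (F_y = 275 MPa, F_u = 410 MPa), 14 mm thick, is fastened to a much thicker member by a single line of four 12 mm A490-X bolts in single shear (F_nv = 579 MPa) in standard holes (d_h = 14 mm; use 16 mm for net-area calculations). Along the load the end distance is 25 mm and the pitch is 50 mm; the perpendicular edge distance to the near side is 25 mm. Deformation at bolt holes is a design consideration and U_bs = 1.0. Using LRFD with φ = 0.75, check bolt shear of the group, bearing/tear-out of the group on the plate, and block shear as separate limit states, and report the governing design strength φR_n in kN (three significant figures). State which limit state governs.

Bolt shear: A_b = π·12²/4 = 113.1 mm²; R_n = 579 × 113.1 × 4 × 1 / 1000 = 261.9 kN → 0.75 × 261.9 = 196 kN.
Bearing: edge l_c = 18, r_n = 124 kN; interior l_c = 36, r_n = 165.3 kN; R_n = 124 + 3·165.3 = 619.9 kN → 465 kN.
Block shear: A_gv = 2450, A_nv = 1666, A_nt = 238 mm²; R_n = min(0.6F_uA_nv, 0.6F_yA_gv) + U_bs·F_u·A_nt = 501.8 kN → 376 kN.
Bolt shear governs: 196 kN.

196 kN (bolt shear governs)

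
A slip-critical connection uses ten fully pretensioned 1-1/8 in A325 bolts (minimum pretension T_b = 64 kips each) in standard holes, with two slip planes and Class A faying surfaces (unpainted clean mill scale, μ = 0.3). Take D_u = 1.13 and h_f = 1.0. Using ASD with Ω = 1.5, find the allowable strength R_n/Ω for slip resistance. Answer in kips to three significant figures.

R_n = μ · D_u · h_f · T_b · n_s · n_b = 0.3 × 1.13 × 1.0 × 64 × 2 × 10 = 433.9 kips.
Allowable strength R_n/Ω = 433.9 / 1.5 = 289 kips.

289 kips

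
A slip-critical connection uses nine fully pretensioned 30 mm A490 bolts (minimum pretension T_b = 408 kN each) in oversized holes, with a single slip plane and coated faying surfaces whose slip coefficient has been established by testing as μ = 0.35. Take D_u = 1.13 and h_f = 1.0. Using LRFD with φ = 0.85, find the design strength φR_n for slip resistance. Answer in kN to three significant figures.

R_n = μ · D_u · h_f · T_b · n_s · n_b = 0.35 × 1.13 × 1.0 × 408 × 1 × 9 = 1452 kN.
Design strength φR_n = 0.85 × 1452 = 1230 kN.

1230 kN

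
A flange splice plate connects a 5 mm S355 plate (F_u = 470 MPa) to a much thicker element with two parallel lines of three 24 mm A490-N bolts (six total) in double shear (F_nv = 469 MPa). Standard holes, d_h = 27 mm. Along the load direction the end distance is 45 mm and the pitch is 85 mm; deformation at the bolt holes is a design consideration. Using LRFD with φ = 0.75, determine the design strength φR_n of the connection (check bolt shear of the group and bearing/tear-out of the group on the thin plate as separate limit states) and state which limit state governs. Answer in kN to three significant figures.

Bolt shear: A_b = π·24²/4 = 452.4 mm²; R_n = 469 × 452.4 × 6 × 2 / 1000 = 2546 kN → 0.75 × 2546 = 1910 kN.
Bearing (1.2 l_c t F_u ≤ 2.4 d t F_u): upper limit = 2.4·24·5·470 / 1000 = 135.4 kN.
  Edge l_c = 45 − 27/2 = 31.5 → r_n = 88.83 kN; interior l_c = 85 − 27 = 58 → r_n = 135.4 kN.
  R_n,bearing = 2·88.83 + 4·135.4 = 719.1 kN → 0.75 × 719.1 = 539 kN.
Bearing governs: 539 kN.

539 kN (bearing governs)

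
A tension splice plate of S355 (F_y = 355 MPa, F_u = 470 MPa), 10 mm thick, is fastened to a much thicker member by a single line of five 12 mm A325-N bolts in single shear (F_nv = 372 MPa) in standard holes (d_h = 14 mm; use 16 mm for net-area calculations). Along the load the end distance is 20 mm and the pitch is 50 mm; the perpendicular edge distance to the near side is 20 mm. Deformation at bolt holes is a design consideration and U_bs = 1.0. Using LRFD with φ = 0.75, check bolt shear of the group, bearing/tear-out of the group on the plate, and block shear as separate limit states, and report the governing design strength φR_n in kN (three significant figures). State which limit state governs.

158 kN (bolt shear governs)

Bolt shear: A_b = π·12²/4 = 113.1 mm²; R_n = 372 × 113.1 × 5 × 1 / 1000 = 210.4 kN → 0.75 × 210.4 = 158 kN.
Bearing: edge l_c = 13, r_n = 73.32 kN; interior l_c = 36, r_n = 135.4 kN; R_n = 73.32 + 4·135.4 = 614.8 kN → 461 kN.
Block shear: A_gv = 2200, A_nv = 1480, A_nt = 120 mm²; R_n = min(0.6F_uA_nv, 0.6F_yA_gv) + U_bs·F_u·A_nt = 473.8 kN → 355 kN.
Bolt shear governs: 158 kN.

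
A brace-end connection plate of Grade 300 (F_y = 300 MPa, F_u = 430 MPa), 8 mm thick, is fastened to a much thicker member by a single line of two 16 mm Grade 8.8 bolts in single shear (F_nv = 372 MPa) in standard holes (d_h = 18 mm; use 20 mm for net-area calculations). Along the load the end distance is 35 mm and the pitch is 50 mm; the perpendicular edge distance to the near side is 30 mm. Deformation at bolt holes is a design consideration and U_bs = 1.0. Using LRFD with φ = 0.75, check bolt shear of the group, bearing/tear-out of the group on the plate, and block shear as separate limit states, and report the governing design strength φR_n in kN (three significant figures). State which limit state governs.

112 kN (bolt shear governs)

Bolt shear: A_b = π·16²/4 = 201.1 mm²; R_n = 372 × 201.1 × 2 × 1 / 1000 = 149.6 kN → 0.75 × 149.6 = 112 kN.
Bearing: edge l_c = 26, r_n = 107.3 kN; interior l_c = 32, r_n = 132.1 kN; R_n = 107.3 + 1·132.1 = 239.4 kN → 180 kN.
Block shear: A_gv = 680, A_nv = 440, A_nt = 160 mm²; R_n = min(0.6F_uA_nv, 0.6F_yA_gv) + U_bs·F_u·A_nt = 182.3 kN → 137 kN.
Bolt shear governs: 112 kN.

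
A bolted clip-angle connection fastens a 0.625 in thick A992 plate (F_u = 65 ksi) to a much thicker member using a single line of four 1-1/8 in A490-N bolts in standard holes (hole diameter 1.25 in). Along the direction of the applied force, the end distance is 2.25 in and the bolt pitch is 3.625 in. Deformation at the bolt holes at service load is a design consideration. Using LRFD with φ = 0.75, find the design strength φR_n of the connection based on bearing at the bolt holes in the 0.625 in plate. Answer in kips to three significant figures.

306 kips

Per bolt r_n = 1.2 l_c t F_u ≤ 2.4 d t F_u; upper limit = 2.4 × 1.125 × 0.625 × 65 = 109.7 kips.
Edge bolt: l_c = 2.25 − 1.25/2 = 1.625 in → 1.2 × 1.625 × 0.625 × 65 = 79.22 → r_n = 79.22 kips.
Interior bolts: l_c = 3.625 − 1.25 = 2.375 in → 1.2 × 2.375 × 0.625 × 65 = 115.8 → r_n = 109.7 kips.
R_n = 1 × 79.22 + 3 × 109.7 = 408.3 kips.
Design strength φR_n = 0.75 × 408.3 = 306 kips.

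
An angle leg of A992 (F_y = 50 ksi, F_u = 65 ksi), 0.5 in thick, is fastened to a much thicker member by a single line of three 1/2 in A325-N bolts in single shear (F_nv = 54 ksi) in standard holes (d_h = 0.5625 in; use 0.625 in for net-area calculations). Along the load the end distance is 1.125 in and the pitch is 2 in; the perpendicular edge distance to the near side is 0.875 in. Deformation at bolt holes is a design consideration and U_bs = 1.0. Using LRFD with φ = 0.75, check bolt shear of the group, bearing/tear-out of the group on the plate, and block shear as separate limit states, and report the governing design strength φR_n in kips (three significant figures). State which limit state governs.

Bolt shear: A_b = π·0.5²/4 = 0.1963 in²; R_n = 54 × 0.1963 × 3 × 1 = 31.81 kips → 0.75 × 31.81 = 23.9 kips.
Bearing: edge l_c = 0.8438, r_n = 32.91 kips; interior l_c = 1.438, r_n = 39 kips; R_n = 32.91 + 2·39 = 110.9 kips → 83.2 kips.
Block shear: A_gv = 2.562, A_nv = 1.781, A_nt = 0.2812 in²; R_n = min(0.6F_uA_nv, 0.6F_yA_gv) + U_bs·F_u·A_nt = 87.75 kips → 65.8 kips.
Bolt shear governs: 23.9 kips.

23.9 kips (bolt shear governs)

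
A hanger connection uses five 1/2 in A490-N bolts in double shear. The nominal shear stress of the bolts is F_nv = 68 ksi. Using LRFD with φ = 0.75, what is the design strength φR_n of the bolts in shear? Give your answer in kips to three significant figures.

A_b = π × 0.5² / 4 = 0.1963 in².
R_n = F_nv · A_b · n · n_s = 68 × 0.1963 × 5 × 2 = 133.5 kips.
Design strength φR_n = 0.75 × 133.5 = 100 kips.

100 kips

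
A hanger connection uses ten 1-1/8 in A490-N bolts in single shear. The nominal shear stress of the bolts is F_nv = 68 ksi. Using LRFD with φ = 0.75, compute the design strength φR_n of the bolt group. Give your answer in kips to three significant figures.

507 kips

A_b = π × 1.125² / 4 = 0.994 in².
R_n = F_nv · A_b · n · n_s = 68 × 0.994 × 10 × 1 = 675.9 kips.
Design strength φR_n = 0.75 × 675.9 = 507 kips.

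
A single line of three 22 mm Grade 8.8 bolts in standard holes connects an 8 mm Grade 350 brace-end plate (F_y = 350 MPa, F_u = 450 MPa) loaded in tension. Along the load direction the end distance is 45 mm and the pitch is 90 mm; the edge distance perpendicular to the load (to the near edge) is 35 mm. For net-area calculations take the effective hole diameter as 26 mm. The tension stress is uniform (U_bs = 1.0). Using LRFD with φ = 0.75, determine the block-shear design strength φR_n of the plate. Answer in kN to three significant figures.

319 kN

Shear plane L_v = 45 + 2·90 = 225 mm; A_gv = 225 × 8 = 1800 mm².
A_nv = (225 − 2.5·26) × 8 = 1280 mm².
A_nt = (35 − 0.5·26) × 8 = 176 mm².
0.6 F_u A_nv = 345.6 kN; 0.6 F_y A_gv = 378 kN → shear rupture governs the shear term.
R_n = 345.6 + 1.0 × 450 × 176 / 1000 = 424.8 kN.
Design strength φR_n = 0.75 × 424.8 = 319 kN.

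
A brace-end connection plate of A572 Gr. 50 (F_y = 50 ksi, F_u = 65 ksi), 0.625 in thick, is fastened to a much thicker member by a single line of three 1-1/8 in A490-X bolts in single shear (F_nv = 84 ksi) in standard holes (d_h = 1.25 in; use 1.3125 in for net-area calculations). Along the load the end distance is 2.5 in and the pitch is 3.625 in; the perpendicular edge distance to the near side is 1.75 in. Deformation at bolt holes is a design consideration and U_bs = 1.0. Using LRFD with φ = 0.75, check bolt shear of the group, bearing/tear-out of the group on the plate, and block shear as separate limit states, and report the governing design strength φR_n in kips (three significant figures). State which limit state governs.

152 kips (block shear governs)

Bolt shear: A_b = π·1.125²/4 = 0.994 in²; R_n = 84 × 0.994 × 3 × 1 = 250.5 kips → 0.75 × 250.5 = 188 kips.
Bearing: edge l_c = 1.875, r_n = 91.41 kips; interior l_c = 2.375, r_n = 109.7 kips; R_n = 91.41 + 2·109.7 = 310.8 kips → 233 kips.
Block shear: A_gv = 6.094, A_nv = 4.043, A_nt = 0.6836 in²; R_n = min(0.6F_uA_nv, 0.6F_yA_gv) + U_bs·F_u·A_nt = 202.1 kips → 152 kips.
Block shear governs: 152 kips.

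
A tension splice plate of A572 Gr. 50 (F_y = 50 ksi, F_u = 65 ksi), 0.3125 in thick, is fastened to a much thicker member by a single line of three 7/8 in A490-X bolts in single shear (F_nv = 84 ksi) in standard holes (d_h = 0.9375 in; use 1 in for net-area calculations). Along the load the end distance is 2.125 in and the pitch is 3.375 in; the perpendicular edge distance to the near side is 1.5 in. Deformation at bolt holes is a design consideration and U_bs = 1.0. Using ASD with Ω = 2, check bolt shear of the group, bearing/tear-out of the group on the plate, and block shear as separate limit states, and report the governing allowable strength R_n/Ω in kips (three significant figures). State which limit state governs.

49 kips (block shear governs)

Bolt shear: A_b = π·0.875²/4 = 0.6013 in²; R_n = 84 × 0.6013 × 3 × 1 = 151.5 kips → 151.5 / 2 = 75.8 kips.
Bearing: edge l_c = 1.656, r_n = 40.37 kips; interior l_c = 2.438, r_n = 42.66 kips; R_n = 40.37 + 2·42.66 = 125.7 kips → 62.8 kips.
Block shear: A_gv = 2.773, A_nv = 1.992, A_nt = 0.3125 in²; R_n = min(0.6F_uA_nv, 0.6F_yA_gv) + U_bs·F_u·A_nt = 98.01 kips → 49 kips.
Block shear governs: 49 kips.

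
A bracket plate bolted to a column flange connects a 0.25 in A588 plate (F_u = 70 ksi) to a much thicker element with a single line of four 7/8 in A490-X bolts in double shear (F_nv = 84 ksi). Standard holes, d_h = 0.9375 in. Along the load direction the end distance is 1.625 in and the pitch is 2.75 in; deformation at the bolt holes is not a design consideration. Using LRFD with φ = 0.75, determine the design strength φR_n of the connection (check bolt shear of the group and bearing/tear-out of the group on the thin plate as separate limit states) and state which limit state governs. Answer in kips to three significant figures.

Bolt shear: A_b = π·0.875²/4 = 0.6013 in²; R_n = 84 × 0.6013 × 4 × 2 = 404.1 kips → 0.75 × 404.1 = 303 kips.
Bearing (1.5 l_c t F_u ≤ 3.0 d t F_u): upper limit = 3.0·0.875·0.25·70 = 45.94 kips.
  Edge l_c = 1.625 − 0.9375/2 = 1.156 → r_n = 30.35 kips; interior l_c = 2.75 − 0.9375 = 1.812 → r_n = 45.94 kips.
  R_n,bearing = 1·30.35 + 3·45.94 = 168.2 kips → 0.75 × 168.2 = 126 kips.
Bearing governs: 126 kips.

126 kips (bearing governs)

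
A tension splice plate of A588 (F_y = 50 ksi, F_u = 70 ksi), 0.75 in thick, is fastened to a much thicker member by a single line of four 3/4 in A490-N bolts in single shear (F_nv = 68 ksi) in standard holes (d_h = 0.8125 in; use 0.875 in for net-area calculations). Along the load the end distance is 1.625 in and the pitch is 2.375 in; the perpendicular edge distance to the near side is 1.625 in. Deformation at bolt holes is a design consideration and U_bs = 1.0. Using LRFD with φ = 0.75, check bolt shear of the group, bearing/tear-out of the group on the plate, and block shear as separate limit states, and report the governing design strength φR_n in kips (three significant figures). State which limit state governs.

Bolt shear: A_b = π·0.75²/4 = 0.4418 in²; R_n = 68 × 0.4418 × 4 × 1 = 120.2 kips → 0.75 × 120.2 = 90.1 kips.
Bearing: edge l_c = 1.219, r_n = 76.78 kips; interior l_c = 1.562, r_n = 94.5 kips; R_n = 76.78 + 3·94.5 = 360.3 kips → 270 kips.
Block shear: A_gv = 6.562, A_nv = 4.266, A_nt = 0.8906 in²; R_n = min(0.6F_uA_nv, 0.6F_yA_gv) + U_bs·F_u·A_nt = 241.5 kips → 181 kips.
Bolt shear governs: 90.1 kips.

90.1 kips (bolt shear governs)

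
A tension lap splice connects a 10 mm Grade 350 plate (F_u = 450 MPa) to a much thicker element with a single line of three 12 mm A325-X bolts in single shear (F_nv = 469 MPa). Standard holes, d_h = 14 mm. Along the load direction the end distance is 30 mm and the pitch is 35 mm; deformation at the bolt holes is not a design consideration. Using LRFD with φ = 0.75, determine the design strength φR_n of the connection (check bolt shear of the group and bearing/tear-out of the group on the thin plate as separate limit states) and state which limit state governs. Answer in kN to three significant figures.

Bolt shear: A_b = π·12²/4 = 113.1 mm²; R_n = 469 × 113.1 × 3 × 1 / 1000 = 159.1 kN → 0.75 × 159.1 = 119 kN.
Bearing (1.5 l_c t F_u ≤ 3.0 d t F_u): upper limit = 3.0·12·10·450 / 1000 = 162 kN.
  Edge l_c = 30 − 14/2 = 23 → r_n = 155.2 kN; interior l_c = 35 − 14 = 21 → r_n = 141.8 kN.
  R_n,bearing = 1·155.2 + 2·141.8 = 438.8 kN → 0.75 × 438.8 = 329 kN.
Bolt shear governs: 119 kN.

119 kN (bolt shear governs)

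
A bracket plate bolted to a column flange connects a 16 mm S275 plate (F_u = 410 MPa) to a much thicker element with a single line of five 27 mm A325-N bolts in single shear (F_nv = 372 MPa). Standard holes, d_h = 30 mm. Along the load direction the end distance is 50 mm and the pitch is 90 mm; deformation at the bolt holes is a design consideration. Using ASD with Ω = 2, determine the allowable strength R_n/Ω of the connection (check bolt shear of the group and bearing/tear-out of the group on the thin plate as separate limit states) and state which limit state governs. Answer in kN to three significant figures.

532 kN (bolt shear governs)

Bolt shear: A_b = π·27²/4 = 572.6 mm²; R_n = 372 × 572.6 × 5 × 1 / 1000 = 1065 kN → 1065 / 2 = 532 kN.
Bearing (1.2 l_c t F_u ≤ 2.4 d t F_u): upper limit = 2.4·27·16·410 / 1000 = 425.1 kN.
  Edge l_c = 50 − 30/2 = 35 → r_n = 275.5 kN; interior l_c = 90 − 30 = 60 → r_n = 425.1 kN.
  R_n,bearing = 1·275.5 + 4·425.1 = 1976 kN → 1976 / 2 = 988 kN.
Bolt shear governs: 532 kN.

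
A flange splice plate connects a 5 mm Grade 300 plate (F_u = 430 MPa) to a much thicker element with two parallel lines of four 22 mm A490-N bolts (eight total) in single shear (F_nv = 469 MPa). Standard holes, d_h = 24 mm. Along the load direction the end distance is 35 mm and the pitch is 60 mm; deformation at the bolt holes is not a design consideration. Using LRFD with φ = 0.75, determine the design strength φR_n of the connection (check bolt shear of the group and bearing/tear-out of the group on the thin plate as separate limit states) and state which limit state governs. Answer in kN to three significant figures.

634 kN (bearing governs)

Bolt shear: A_b = π·22²/4 = 380.1 mm²; R_n = 469 × 380.1 × 8 × 1 / 1000 = 1426 kN → 0.75 × 1426 = 1070 kN.
Bearing (1.5 l_c t F_u ≤ 3.0 d t F_u): upper limit = 3.0·22·5·430 / 1000 = 141.9 kN.
  Edge l_c = 35 − 24/2 = 23 → r_n = 74.17 kN; interior l_c = 60 − 24 = 36 → r_n = 116.1 kN.
  R_n,bearing = 2·74.17 + 6·116.1 = 845 kN → 0.75 × 845 = 634 kN.
Bearing governs: 634 kN.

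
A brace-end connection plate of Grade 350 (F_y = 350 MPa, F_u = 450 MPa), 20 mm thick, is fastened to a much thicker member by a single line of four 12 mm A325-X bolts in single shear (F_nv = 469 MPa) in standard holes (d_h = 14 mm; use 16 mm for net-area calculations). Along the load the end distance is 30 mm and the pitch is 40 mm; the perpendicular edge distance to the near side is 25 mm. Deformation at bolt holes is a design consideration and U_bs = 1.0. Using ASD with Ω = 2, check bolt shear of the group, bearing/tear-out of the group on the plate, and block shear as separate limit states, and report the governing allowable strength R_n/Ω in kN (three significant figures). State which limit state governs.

106 kN (bolt shear governs)

Bolt shear: A_b = π·12²/4 = 113.1 mm²; R_n = 469 × 113.1 × 4 × 1 / 1000 = 212.2 kN → 212.2 / 2 = 106 kN.
Bearing: edge l_c = 23, r_n = 248.4 kN; interior l_c = 26, r_n = 259.2 kN; R_n = 248.4 + 3·259.2 = 1026 kN → 513 kN.
Block shear: A_gv = 3000, A_nv = 1880, A_nt = 340 mm²; R_n = min(0.6F_uA_nv, 0.6F_yA_gv) + U_bs·F_u·A_nt = 660.6 kN → 330 kN.
Bolt shear governs: 106 kN.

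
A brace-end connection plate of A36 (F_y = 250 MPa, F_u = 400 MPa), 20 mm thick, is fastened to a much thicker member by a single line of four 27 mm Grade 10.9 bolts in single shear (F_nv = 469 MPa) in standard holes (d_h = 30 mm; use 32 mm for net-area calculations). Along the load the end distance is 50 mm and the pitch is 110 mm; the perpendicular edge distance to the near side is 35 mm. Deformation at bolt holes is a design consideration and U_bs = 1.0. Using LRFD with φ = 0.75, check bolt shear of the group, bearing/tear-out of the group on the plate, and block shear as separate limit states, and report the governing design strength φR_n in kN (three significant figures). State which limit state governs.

806 kN (bolt shear governs)

Bolt shear: A_b = π·27²/4 = 572.6 mm²; R_n = 469 × 572.6 × 4 × 1 / 1000 = 1074 kN → 0.75 × 1074 = 806 kN.
Bearing: edge l_c = 35, r_n = 336 kN; interior l_c = 80, r_n = 518.4 kN; R_n = 336 + 3·518.4 = 1891 kN → 1420 kN.
Block shear: A_gv = 7600, A_nv = 5360, A_nt = 380 mm²; R_n = min(0.6F_uA_nv, 0.6F_yA_gv) + U_bs·F_u·A_nt = 1292 kN → 969 kN.
Bolt shear governs: 806 kN.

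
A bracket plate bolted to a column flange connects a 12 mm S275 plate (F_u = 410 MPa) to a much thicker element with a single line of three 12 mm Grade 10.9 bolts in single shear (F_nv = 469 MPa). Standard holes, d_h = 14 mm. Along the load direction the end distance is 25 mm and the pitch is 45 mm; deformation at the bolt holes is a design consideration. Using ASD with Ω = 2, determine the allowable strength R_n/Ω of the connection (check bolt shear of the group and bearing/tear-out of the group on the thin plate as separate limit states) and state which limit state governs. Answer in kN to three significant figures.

Bolt shear: A_b = π·12²/4 = 113.1 mm²; R_n = 469 × 113.1 × 3 × 1 / 1000 = 159.1 kN → 159.1 / 2 = 79.6 kN.
Bearing (1.2 l_c t F_u ≤ 2.4 d t F_u): upper limit = 2.4·12·12·410 / 1000 = 141.7 kN.
  Edge l_c = 25 − 14/2 = 18 → r_n = 106.3 kN; interior l_c = 45 − 14 = 31 → r_n = 141.7 kN.
  R_n,bearing = 1·106.3 + 2·141.7 = 389.7 kN → 389.7 / 2 = 195 kN.
Bolt shear governs: 79.6 kN.

79.6 kN (bolt shear governs)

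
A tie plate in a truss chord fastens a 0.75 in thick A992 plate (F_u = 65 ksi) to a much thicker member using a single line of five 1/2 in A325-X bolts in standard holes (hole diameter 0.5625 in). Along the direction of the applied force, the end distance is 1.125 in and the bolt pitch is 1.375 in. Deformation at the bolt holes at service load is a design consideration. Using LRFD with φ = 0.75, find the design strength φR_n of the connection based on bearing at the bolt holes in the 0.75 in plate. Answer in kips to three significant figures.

180 kips

Per bolt r_n = 1.2 l_c t F_u ≤ 2.4 d t F_u; upper limit = 2.4 × 0.5 × 0.75 × 65 = 58.5 kips.
Edge bolt: l_c = 1.125 − 0.5625/2 = 0.8438 in → 1.2 × 0.8438 × 0.75 × 65 = 49.36 → r_n = 49.36 kips.
Interior bolts: l_c = 1.375 − 0.5625 = 0.8125 in → 1.2 × 0.8125 × 0.75 × 65 = 47.53 → r_n = 47.53 kips.
R_n = 1 × 49.36 + 4 × 47.53 = 239.5 kips.
Design strength φR_n = 0.75 × 239.5 = 180 kips.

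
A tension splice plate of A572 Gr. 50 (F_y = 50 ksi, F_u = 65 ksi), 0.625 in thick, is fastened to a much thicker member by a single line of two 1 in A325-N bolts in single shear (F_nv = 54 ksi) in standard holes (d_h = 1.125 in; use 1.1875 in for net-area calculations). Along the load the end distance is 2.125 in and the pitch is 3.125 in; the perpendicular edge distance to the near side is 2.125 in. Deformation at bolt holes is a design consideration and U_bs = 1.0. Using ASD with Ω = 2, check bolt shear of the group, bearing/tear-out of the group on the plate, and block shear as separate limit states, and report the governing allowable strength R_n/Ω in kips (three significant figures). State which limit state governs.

42.4 kips (bolt shear governs)

Bolt shear: A_b = π·1²/4 = 0.7854 in²; R_n = 54 × 0.7854 × 2 × 1 = 84.82 kips → 84.82 / 2 = 42.4 kips.
Bearing: edge l_c = 1.562, r_n = 76.17 kips; interior l_c = 2, r_n = 97.5 kips; R_n = 76.17 + 1·97.5 = 173.7 kips → 86.8 kips.
Block shear: A_gv = 3.281, A_nv = 2.168, A_nt = 0.957 in²; R_n = min(0.6F_uA_nv, 0.6F_yA_gv) + U_bs·F_u·A_nt = 146.8 kips → 73.4 kips.
Bolt shear governs: 42.4 kips.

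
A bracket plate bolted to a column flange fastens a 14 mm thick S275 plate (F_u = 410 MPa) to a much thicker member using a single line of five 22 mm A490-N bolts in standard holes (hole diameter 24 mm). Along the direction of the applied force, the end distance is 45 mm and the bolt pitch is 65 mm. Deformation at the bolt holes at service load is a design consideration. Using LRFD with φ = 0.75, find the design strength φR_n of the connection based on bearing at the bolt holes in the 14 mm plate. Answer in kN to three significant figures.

Per bolt r_n = 1.2 l_c t F_u ≤ 2.4 d t F_u; upper limit = 2.4 × 22 × 14 × 410 / 1000 = 303.1 kN.
Edge bolt: l_c = 45 − 24/2 = 33 mm → 1.2 × 33 × 14 × 410 / 1000 = 227.3 → r_n = 227.3 kN.
Interior bolts: l_c = 65 − 24 = 41 mm → 1.2 × 41 × 14 × 410 / 1000 = 282.4 → r_n = 282.4 kN.
R_n = 1 × 227.3 + 4 × 282.4 = 1357 kN.
Design strength φR_n = 0.75 × 1357 = 1020 kN.

1020 kN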